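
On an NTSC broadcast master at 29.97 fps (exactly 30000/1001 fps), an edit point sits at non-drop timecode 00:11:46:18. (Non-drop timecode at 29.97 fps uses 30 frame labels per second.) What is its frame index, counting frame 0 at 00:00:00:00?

frame 21198

Total seconds to the label: (0 × 3600 + 11 × 60 + 46) = 706.
Frame index = 706 × 30 + 18 = 21198.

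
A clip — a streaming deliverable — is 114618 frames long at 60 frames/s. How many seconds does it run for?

Running time = 114618 / (60) = 1910.3 s.

1910.3 seconds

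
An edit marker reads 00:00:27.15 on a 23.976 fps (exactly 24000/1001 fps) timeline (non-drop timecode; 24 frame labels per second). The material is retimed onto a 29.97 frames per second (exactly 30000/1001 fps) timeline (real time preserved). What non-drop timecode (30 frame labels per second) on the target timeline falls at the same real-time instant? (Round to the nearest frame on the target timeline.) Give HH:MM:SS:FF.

00:00:27:19

Source frame index: (0×3600 + 0×60 + 27) × 24 + 15 = 663.
Real time: 663 / (24000/1001) = 221221/8000 s.
Target frame: (221221/8000) × (30000/1001) = 3315/4 ≈ 828.750 → 829.
At 30 labels/s: frame 829 → 00:00:27:19.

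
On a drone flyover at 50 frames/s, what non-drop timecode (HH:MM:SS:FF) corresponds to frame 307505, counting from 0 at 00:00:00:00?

307505 ÷ 50 = 6150 full seconds, remainder 5 frames.
6150 s = 1 h 42 min 30 s.
Timecode: 01:42:30:05.

01:42:30:05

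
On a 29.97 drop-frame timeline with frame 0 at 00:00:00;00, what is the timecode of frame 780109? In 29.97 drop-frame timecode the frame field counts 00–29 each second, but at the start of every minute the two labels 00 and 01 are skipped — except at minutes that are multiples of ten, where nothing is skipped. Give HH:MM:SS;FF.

Each 10-minute DF block holds 10 × 60 × 30 − 9 × 2 = 17982 frames. 780109 ÷ 17982 → 43 full blocks, remainder 6883.
Within the partial block the first minute is 1800 frames and each further minute 1798, so 3 further minute boundaries passed. Total skipped labels = 18 × 43 + 2 × 3 = 780.
Non-drop label index = 780109 + 780 = 780889; at 30 labels/s that is 07:13:49:19, i.e. DF 07:13:49;19.

07:13:49;19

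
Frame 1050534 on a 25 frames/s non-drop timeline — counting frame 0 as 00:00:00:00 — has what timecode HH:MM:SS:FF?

11:40:21:09

1050534 ÷ 25 = 42021 full seconds, remainder 9 frames.
42021 s = 11 h 40 min 21 s.
Timecode: 11:40:21:09.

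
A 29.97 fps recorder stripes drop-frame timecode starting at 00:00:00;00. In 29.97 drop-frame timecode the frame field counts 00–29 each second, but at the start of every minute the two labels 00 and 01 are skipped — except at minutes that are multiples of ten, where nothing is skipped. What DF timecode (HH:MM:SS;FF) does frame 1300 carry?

Each 10-minute DF block holds 10 × 60 × 30 − 9 × 2 = 17982 frames. 1300 ÷ 17982 → 0 full blocks, remainder 1300.
Within the partial block the first minute is 1800 frames and each further minute 1798, so 0 further minute boundaries passed. Total skipped labels = 18 × 0 + 2 × 0 = 0.
Non-drop label index = 1300 + 0 = 1300; at 30 labels/s that is 00:00:43:10, i.e. DF 00:00:43;10.

00:00:43;10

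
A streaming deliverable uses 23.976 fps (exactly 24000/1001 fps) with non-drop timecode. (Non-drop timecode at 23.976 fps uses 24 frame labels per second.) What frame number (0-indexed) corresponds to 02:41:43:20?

frame 232892

Total seconds to the label: (2 × 3600 + 41 × 60 + 43) = 9703.
Frame index = 9703 × 24 + 20 = 232892.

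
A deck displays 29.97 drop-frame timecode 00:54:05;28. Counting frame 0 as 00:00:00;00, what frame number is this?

As if non-drop at 30 labels/s: (0 × 3600 + 54 × 60 + 5) × 30 + 28 = 97378.
Minute boundaries passed: 54; those not divisible by 10: 54 − 5 = 49; dropped labels = 2 × 49 = 98.
Actual frame index = 97378 − 98 = 97280.

97280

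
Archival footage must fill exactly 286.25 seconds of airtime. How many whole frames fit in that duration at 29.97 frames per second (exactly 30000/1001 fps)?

8578 frames

Frames = 286.25 × 30000/1001 = 8587500/1001 ≈ 8578.9211.
Complete frames: 8578.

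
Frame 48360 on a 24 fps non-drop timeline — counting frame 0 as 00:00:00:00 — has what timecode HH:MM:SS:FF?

00:33:35:00

48360 ÷ 24 = 2015 full seconds, remainder 0 frames.
2015 s = 0 h 33 min 35 s.
Timecode: 00:33:35:00.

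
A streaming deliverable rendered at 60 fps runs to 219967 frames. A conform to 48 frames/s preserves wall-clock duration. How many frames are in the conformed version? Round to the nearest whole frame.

Frames at target rate = 219967 × (48) / (60) = 879868/5 ≈ 175973.600.
Nearest whole frame: 175974.

175974 frames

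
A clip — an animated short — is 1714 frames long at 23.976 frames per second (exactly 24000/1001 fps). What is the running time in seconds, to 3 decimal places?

Running time = 1714 × 1001/24000 = 857857/12000 s ≈ 71.488 s.

71.488 seconds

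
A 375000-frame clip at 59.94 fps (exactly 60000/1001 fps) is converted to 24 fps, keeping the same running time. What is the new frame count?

Target frames = source frames × (target rate / source rate) = 375000 × (24)/(60000/1001) = 375000 × 1001/2500 = 150150.

150150 frames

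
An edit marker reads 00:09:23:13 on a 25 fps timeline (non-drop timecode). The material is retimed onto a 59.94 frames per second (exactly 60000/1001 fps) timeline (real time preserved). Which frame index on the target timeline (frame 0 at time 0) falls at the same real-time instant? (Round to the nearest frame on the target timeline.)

Source frame index: (0×3600 + 9×60 + 23) × 25 + 13 = 14088.
Real time: 14088 / (25) = 14088/25 s.
Target frame: (14088/25) × (60000/1001) = 33811200/1001 ≈ 33777.423 → 33777.

frame 33777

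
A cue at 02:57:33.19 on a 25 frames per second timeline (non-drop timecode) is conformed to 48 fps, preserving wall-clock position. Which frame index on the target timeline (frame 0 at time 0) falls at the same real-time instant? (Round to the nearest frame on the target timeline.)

frame 511380

Source frame index: (2×3600 + 57×60 + 33) × 25 + 19 = 266344.
Real time: 266344 / (25) = 266344/25 s.
Target frame: (266344/25) × (48) = 12784512/25 ≈ 511380.480 → 511380.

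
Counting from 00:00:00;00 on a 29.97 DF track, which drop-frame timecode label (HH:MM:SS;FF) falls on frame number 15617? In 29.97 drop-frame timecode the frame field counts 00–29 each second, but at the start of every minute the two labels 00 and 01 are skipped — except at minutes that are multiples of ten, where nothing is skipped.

Ten DF minutes hold 17982 frames, so frame 15617 lies in block 0 (frames 0–17981) with 15617 frames into that block.
The block's first minute is 1800 frames and the rest 1798 each; 15617 frames reaches minute 8, so 0 × 18 + 8 × 2 = 16 labels have been skipped so far.
Adding those back, label number 15617 + 16 = 15633 at 30 labels/s is 521 s + 3 f = 0 h 8 min 41 s frame 3, i.e. 00:08:41;03.

00:08:41;03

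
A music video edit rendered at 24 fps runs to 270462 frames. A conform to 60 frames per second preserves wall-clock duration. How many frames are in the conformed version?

676155 frames

Target frames = source frames × (target rate / source rate) = 270462 × (60)/(24) = 270462 × 5/2 = 676155.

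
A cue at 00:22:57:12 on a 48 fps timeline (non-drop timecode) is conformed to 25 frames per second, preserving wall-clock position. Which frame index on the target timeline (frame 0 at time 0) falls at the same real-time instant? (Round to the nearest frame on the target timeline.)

Source frame index: (0×3600 + 22×60 + 57) × 48 + 12 = 66108.
Real time: 66108 / (48) = 5509/4 s.
Target frame: (5509/4) × (25) = 137725/4 ≈ 34431.250 → 34431.

frame 34431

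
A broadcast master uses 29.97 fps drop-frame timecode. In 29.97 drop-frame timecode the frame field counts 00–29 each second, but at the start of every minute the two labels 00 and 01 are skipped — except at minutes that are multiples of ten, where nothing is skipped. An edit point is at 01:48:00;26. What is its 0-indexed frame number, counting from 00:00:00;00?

194230

Complete 10-minute blocks: 10, each 17982 frames → 179820.
Remaining 8 whole minutes in the current block: 1800 + 7 × 1798 = 14386 frames.
Within the current minute: 0 × 30 + 26 − 2 = 24 (labels ;00/;01 skipped at this minute). Total = 179820 + 14386 + 24 = 194230.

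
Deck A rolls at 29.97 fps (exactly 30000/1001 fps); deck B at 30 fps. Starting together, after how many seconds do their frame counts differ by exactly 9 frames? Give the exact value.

300.3 seconds

The gap grows by |30 − 30000/1001| = 30/1001 frames per second.
Time for a 9-frame gap: 9 ÷ (30/1001) = 300.3 s.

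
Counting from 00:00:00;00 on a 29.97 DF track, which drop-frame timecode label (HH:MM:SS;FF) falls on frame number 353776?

Each 10-minute DF block holds 10 × 60 × 30 − 9 × 2 = 17982 frames. 353776 ÷ 17982 → 19 full blocks, remainder 12118.
Within the partial block the first minute is 1800 frames and each further minute 1798, so 6 further minute boundaries passed. Total skipped labels = 18 × 19 + 2 × 6 = 354.
Non-drop label index = 353776 + 354 = 354130; at 30 labels/s that is 03:16:44:10, i.e. DF 03:16:44;10.

03:16:44;10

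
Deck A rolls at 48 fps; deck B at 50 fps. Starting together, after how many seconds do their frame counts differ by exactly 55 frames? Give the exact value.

The gap grows by |50 − 48| = 2 frames per second.
Time for a 55-frame gap: 55 ÷ (2) = 27.5 s.

27.5 seconds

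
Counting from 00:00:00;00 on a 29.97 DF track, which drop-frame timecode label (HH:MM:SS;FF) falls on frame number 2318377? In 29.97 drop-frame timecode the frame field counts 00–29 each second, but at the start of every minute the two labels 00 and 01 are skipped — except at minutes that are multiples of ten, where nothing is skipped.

21:29:16;19

Ten DF minutes hold 17982 frames, so frame 2318377 lies in block 128 (frames 2301696–2319677) with 16681 frames into that block.
The block's first minute is 1800 frames and the rest 1798 each; 16681 frames reaches minute 9, so 128 × 18 + 9 × 2 = 2322 labels have been skipped so far.
Adding those back, label number 2318377 + 2322 = 2320699 at 30 labels/s is 77356 s + 19 f = 21 h 29 min 16 s frame 19, i.e. 21:29:16;19.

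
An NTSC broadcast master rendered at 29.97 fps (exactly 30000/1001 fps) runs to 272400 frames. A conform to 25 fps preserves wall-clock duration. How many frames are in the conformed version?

227227 frames

Target frames = source frames × (target rate / source rate) = 272400 × (25)/(30000/1001) = 272400 × 1001/1200 = 227227.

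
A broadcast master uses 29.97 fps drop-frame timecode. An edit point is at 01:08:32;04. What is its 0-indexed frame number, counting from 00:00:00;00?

123240

Complete 10-minute blocks: 6, each 17982 frames → 107892.
Remaining 8 whole minutes in the current block: 1800 + 7 × 1798 = 14386 frames.
Within the current minute: 32 × 30 + 4 − 2 = 962 (labels ;00/;01 skipped at this minute). Total = 107892 + 14386 + 962 = 123240.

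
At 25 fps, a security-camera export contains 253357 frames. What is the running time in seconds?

10134.28 seconds

Running time = 253357 / (25) = 10134.28 s.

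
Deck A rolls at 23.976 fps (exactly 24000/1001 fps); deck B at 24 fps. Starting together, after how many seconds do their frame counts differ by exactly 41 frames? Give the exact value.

The gap grows by |24 − 24000/1001| = 24/1001 frames per second.
Time for a 41-frame gap: 41 ÷ (24/1001) = 41041/24 s.

41041/24 seconds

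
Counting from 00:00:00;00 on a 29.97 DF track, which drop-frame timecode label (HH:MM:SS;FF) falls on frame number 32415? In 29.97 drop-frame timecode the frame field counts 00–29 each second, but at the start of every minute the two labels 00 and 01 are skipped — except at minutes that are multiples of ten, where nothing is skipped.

Each 10-minute DF block holds 10 × 60 × 30 − 9 × 2 = 17982 frames. 32415 ÷ 17982 → 1 full block, remainder 14433.
Within the partial block the first minute is 1800 frames and each further minute 1798, so 8 further minute boundaries passed. Total skipped labels = 18 × 1 + 2 × 8 = 34.
Non-drop label index = 32415 + 34 = 32449; at 30 labels/s that is 00:18:01:19, i.e. DF 00:18:01;19.

00:18:01;19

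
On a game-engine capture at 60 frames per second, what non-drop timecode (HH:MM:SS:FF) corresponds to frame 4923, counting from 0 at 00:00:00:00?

00:01:22:03

4923 ÷ 60 = 82 full seconds, remainder 3 frames.
82 s = 0 h 1 min 22 s.
Timecode: 00:01:22:03.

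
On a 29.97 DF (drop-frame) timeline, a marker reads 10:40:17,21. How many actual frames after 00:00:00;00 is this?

As if non-drop at 30 labels/s: (10 × 3600 + 40 × 60 + 17) × 30 + 21 = 1152531.
Minute boundaries passed: 640; those not divisible by 10: 640 − 64 = 576; dropped labels = 2 × 576 = 1152.
Actual frame index = 1152531 − 1152 = 1151379.

1151379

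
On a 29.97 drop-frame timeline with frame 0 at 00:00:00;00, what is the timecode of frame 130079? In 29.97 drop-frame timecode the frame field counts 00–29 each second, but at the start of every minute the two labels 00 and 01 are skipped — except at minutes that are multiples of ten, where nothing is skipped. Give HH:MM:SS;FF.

01:12:20;09

Ten DF minutes hold 17982 frames, so frame 130079 lies in block 7 (frames 125874–143855) with 4205 frames into that block.
The block's first minute is 1800 frames and the rest 1798 each; 4205 frames reaches minute 2, so 7 × 18 + 2 × 2 = 130 labels have been skipped so far.
Adding those back, label number 130079 + 130 = 130209 at 30 labels/s is 4340 s + 9 f = 1 h 12 min 20 s frame 9, i.e. 01:12:20;09.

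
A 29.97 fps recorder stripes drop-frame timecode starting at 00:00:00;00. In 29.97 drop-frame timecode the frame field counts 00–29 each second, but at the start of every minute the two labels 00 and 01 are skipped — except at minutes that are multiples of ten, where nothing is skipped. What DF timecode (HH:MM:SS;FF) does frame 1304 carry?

Ten DF minutes hold 17982 frames, so frame 1304 lies in block 0 (frames 0–17981) with 1304 frames into that block.
The block's first minute is 1800 frames and the rest 1798 each; 1304 frames reaches minute 0, so 0 × 18 + 0 × 2 = 0 labels have been skipped so far.
Adding those back, label number 1304 + 0 = 1304 at 30 labels/s is 43 s + 14 f = 0 h 0 min 43 s frame 14, i.e. 00:00:43;14.

00:00:43;14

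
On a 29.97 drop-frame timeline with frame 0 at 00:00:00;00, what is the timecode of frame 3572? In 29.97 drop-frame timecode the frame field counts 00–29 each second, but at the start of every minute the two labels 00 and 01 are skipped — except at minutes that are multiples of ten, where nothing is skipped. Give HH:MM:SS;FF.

Ten DF minutes hold 17982 frames, so frame 3572 lies in block 0 (frames 0–17981) with 3572 frames into that block.
The block's first minute is 1800 frames and the rest 1798 each; 3572 frames reaches minute 1, so 0 × 18 + 1 × 2 = 2 labels have been skipped so far.
Adding those back, label number 3572 + 2 = 3574 at 30 labels/s is 119 s + 4 f = 0 h 1 min 59 s frame 4, i.e. 00:01:59;04.

00:01:59;04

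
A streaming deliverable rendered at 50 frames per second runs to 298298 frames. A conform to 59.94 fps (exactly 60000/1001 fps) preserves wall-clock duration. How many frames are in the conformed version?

Target frames = source frames × (target rate / source rate) = 298298 × (60000/1001)/(50) = 298298 × 1200/1001 = 357600.

357600 frames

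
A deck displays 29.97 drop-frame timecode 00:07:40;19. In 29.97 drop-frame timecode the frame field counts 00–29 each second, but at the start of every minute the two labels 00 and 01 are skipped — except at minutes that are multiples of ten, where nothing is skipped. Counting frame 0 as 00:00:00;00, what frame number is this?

13805

As if non-drop at 30 labels/s: (0 × 3600 + 7 × 60 + 40) × 30 + 19 = 13819.
Minute boundaries passed: 7; those not divisible by 10: 7 − 0 = 7; dropped labels = 2 × 7 = 14.
Actual frame index = 13819 − 14 = 13805.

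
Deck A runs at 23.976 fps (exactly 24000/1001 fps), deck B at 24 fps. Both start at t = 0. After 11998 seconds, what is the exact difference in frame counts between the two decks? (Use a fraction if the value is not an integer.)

41136/143 frames

A emits 24000/1001 × 11998 = 41136000/143 frames; B emits 24 × 11998 = 287952.
Difference = 41136/143 frames (≈ 287.6643); B is ahead of A.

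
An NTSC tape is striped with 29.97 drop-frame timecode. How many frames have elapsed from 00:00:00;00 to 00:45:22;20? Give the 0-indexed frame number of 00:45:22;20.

81598

Complete 10-minute blocks: 4, each 17982 frames → 71928.
Remaining 5 whole minutes in the current block: 1800 + 4 × 1798 = 8992 frames.
Within the current minute: 22 × 30 + 20 − 2 = 678 (labels ;00/;01 skipped at this minute). Total = 71928 + 8992 + 678 = 81598.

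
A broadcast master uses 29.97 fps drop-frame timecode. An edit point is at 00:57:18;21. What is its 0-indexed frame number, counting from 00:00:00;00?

103057

Complete 10-minute blocks: 5, each 17982 frames → 89910.
Remaining 7 whole minutes in the current block: 1800 + 6 × 1798 = 12588 frames.
Within the current minute: 18 × 30 + 21 − 2 = 559 (labels ;00/;01 skipped at this minute). Total = 89910 + 12588 + 559 = 103057.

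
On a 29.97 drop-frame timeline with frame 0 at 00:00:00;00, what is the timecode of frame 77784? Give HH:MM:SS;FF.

00:43:15;12

Each 10-minute DF block holds 10 × 60 × 30 − 9 × 2 = 17982 frames. 77784 ÷ 17982 → 4 full blocks, remainder 5856.
Within the partial block the first minute is 1800 frames and each further minute 1798, so 3 further minute boundaries passed. Total skipped labels = 18 × 4 + 2 × 3 = 78.
Non-drop label index = 77784 + 78 = 77862; at 30 labels/s that is 00:43:15:12, i.e. DF 00:43:15;12.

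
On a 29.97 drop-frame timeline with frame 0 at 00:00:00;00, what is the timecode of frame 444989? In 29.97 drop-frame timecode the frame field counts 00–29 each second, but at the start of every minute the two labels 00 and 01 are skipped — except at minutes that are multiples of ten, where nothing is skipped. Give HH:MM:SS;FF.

Each 10-minute DF block holds 10 × 60 × 30 − 9 × 2 = 17982 frames. 444989 ÷ 17982 → 24 full blocks, remainder 13421.
Within the partial block the first minute is 1800 frames and each further minute 1798, so 7 further minute boundaries passed. Total skipped labels = 18 × 24 + 2 × 7 = 446.
Non-drop label index = 444989 + 446 = 445435; at 30 labels/s that is 04:07:27:25, i.e. DF 04:07:27;25.

04:07:27;25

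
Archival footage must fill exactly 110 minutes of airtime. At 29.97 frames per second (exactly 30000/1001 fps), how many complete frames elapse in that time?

110 min = 6600 s.
Frames = 6600 × 30000/1001 = 18000000/91 ≈ 197802.1978.
Complete frames: 197802.

197802 frames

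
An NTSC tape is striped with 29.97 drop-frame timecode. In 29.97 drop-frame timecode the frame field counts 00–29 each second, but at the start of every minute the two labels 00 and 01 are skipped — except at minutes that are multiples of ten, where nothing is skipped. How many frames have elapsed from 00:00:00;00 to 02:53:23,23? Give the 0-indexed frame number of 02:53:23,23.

Complete 10-minute blocks: 17, each 17982 frames → 305694.
Remaining 3 whole minutes in the current block: 1800 + 2 × 1798 = 5396 frames.
Within the current minute: 23 × 30 + 23 − 2 = 711 (labels ;00/;01 skipped at this minute). Total = 305694 + 5396 + 711 = 311801.

311801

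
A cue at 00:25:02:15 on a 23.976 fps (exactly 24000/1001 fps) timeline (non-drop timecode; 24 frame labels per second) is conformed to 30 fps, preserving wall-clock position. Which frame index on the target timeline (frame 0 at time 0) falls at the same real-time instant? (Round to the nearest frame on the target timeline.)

Source frame index: (0×3600 + 25×60 + 2) × 24 + 15 = 36063.
Real time: 36063 / (24000/1001) = 12033021/8000 s.
Target frame: (12033021/8000) × (30) = 36099063/800 ≈ 45123.829 → 45124.

frame 45124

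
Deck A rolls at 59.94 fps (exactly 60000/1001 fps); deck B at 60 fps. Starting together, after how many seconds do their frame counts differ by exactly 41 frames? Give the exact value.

41041/60 seconds

The gap grows by |60 − 60000/1001| = 60/1001 frames per second.
Time for a 41-frame gap: 41 ÷ (60/1001) = 41041/60 s.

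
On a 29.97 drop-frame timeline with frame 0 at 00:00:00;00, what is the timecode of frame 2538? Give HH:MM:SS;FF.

Each 10-minute DF block holds 10 × 60 × 30 − 9 × 2 = 17982 frames. 2538 ÷ 17982 → 0 full blocks, remainder 2538.
Within the partial block the first minute is 1800 frames and each further minute 1798, so 1 further minute boundary passed. Total skipped labels = 18 × 0 + 2 × 1 = 2.
Non-drop label index = 2538 + 2 = 2540; at 30 labels/s that is 00:01:24:20, i.e. DF 00:01:24;20.

00:01:24;20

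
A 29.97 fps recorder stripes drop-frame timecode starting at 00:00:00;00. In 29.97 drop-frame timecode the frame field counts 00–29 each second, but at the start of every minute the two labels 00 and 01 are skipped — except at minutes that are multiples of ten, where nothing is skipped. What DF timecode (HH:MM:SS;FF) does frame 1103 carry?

Ten DF minutes hold 17982 frames, so frame 1103 lies in block 0 (frames 0–17981) with 1103 frames into that block.
The block's first minute is 1800 frames and the rest 1798 each; 1103 frames reaches minute 0, so 0 × 18 + 0 × 2 = 0 labels have been skipped so far.
Adding those back, label number 1103 + 0 = 1103 at 30 labels/s is 36 s + 23 f = 0 h 0 min 36 s frame 23, i.e. 00:00:36;23.

00:00:36;23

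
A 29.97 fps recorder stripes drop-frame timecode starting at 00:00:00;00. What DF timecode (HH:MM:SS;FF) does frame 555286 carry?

Ten DF minutes hold 17982 frames, so frame 555286 lies in block 30 (frames 539460–557441) with 15826 frames into that block.
The block's first minute is 1800 frames and the rest 1798 each; 15826 frames reaches minute 8, so 30 × 18 + 8 × 2 = 556 labels have been skipped so far.
Adding those back, label number 555286 + 556 = 555842 at 30 labels/s is 18528 s + 2 f = 5 h 8 min 48 s frame 2, i.e. 05:08:48;02.

05:08:48;02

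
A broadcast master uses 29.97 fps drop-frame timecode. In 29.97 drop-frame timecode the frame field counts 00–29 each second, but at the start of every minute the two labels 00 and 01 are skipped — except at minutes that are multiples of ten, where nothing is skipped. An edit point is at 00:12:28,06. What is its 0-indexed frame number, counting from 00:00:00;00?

As if non-drop at 30 labels/s: (0 × 3600 + 12 × 60 + 28) × 30 + 6 = 22446.
Minute boundaries passed: 12; those not divisible by 10: 12 − 1 = 11; dropped labels = 2 × 11 = 22.
Actual frame index = 22446 − 22 = 22424.

22424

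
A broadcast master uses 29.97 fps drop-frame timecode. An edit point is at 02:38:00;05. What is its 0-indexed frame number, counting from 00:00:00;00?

As if non-drop at 30 labels/s: (2 × 3600 + 38 × 60 + 0) × 30 + 5 = 284405.
Minute boundaries passed: 158; those not divisible by 10: 158 − 15 = 143; dropped labels = 2 × 143 = 286.
Actual frame index = 284405 − 286 = 284119.

284119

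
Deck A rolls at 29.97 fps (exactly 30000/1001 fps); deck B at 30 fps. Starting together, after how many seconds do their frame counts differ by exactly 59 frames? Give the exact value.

59059/30 seconds

The gap grows by |30 − 30000/1001| = 30/1001 frames per second.
Time for a 59-frame gap: 59 ÷ (30/1001) = 59059/30 s.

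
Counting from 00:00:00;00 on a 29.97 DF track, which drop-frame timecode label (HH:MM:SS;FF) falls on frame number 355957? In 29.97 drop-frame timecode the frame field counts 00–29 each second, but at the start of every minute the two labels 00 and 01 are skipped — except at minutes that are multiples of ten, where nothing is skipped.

Ten DF minutes hold 17982 frames, so frame 355957 lies in block 19 (frames 341658–359639) with 14299 frames into that block.
The block's first minute is 1800 frames and the rest 1798 each; 14299 frames reaches minute 7, so 19 × 18 + 7 × 2 = 356 labels have been skipped so far.
Adding those back, label number 355957 + 356 = 356313 at 30 labels/s is 11877 s + 3 f = 3 h 17 min 57 s frame 3, i.e. 03:17:57;03.

03:17:57;03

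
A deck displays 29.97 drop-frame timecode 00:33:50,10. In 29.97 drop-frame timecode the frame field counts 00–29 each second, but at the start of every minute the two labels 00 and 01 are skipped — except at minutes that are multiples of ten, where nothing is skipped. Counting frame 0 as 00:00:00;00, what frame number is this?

60850

As if non-drop at 30 labels/s: (0 × 3600 + 33 × 60 + 50) × 30 + 10 = 60910.
Minute boundaries passed: 33; those not divisible by 10: 33 − 3 = 30; dropped labels = 2 × 30 = 60.
Actual frame index = 60910 − 60 = 60850.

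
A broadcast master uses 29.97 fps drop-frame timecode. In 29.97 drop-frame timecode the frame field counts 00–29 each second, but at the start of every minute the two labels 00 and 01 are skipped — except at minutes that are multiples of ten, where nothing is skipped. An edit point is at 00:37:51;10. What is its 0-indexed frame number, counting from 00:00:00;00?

Complete 10-minute blocks: 3, each 17982 frames → 53946.
Remaining 7 whole minutes in the current block: 1800 + 6 × 1798 = 12588 frames.
Within the current minute: 51 × 30 + 10 − 2 = 1538 (labels ;00/;01 skipped at this minute). Total = 53946 + 12588 + 1538 = 68072.

68072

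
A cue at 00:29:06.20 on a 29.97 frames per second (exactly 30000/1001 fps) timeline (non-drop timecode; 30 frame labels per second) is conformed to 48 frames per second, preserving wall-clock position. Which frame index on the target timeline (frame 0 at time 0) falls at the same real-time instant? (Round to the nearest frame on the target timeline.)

frame 83924

Source frame index: (0×3600 + 29×60 + 6) × 30 + 20 = 52400.
Real time: 52400 / (30000/1001) = 131131/75 s.
Target frame: (131131/75) × (48) = 2098096/25 ≈ 83923.840 → 83924.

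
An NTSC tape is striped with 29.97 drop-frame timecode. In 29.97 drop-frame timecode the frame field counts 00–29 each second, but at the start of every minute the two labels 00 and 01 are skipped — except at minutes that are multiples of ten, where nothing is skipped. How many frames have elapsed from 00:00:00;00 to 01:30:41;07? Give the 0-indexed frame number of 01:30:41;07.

163075

Complete 10-minute blocks: 9, each 17982 frames → 161838.
Remaining 0 whole minutes in the current block: 0 frames.
Within the current minute: 41 × 30 + 7 = 1237. Total = 161838 + 0 + 1237 = 163075.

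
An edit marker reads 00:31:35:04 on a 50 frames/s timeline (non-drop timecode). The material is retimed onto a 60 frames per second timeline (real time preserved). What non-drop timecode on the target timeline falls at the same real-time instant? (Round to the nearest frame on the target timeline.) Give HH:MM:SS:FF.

00:31:35:05

Source frame index: (0×3600 + 31×60 + 35) × 50 + 4 = 94754.
Real time: 94754 / (50) = 47377/25 s.
Target frame: (47377/25) × (60) = 568524/5 ≈ 113704.800 → 113705.
At 60 labels/s: frame 113705 → 00:31:35:05.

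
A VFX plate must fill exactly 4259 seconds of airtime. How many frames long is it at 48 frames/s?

Frames = 4259 × 48 = 204432.

204432 frames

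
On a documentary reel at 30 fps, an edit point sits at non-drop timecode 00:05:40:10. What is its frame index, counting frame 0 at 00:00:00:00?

frame 10210

Total seconds to the label: (0 × 3600 + 5 × 60 + 40) = 340.
Frame index = 340 × 30 + 10 = 10210.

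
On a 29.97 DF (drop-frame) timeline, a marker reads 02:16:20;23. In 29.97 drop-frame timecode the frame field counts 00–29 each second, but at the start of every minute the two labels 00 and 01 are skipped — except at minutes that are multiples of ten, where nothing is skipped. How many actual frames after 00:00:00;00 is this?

245177

As if non-drop at 30 labels/s: (2 × 3600 + 16 × 60 + 20) × 30 + 23 = 245423.
Minute boundaries passed: 136; those not divisible by 10: 136 − 13 = 123; dropped labels = 2 × 123 = 246.
Actual frame index = 245423 − 246 = 245177.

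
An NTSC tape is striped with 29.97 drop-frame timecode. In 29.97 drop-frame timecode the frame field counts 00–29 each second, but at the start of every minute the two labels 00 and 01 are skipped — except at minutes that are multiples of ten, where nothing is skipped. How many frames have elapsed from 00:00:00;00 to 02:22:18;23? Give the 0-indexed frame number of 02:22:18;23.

Complete 10-minute blocks: 14, each 17982 frames → 251748.
Remaining 2 whole minutes in the current block: 1800 + 1 × 1798 = 3598 frames.
Within the current minute: 18 × 30 + 23 − 2 = 561 (labels ;00/;01 skipped at this minute). Total = 251748 + 3598 + 561 = 255907.

255907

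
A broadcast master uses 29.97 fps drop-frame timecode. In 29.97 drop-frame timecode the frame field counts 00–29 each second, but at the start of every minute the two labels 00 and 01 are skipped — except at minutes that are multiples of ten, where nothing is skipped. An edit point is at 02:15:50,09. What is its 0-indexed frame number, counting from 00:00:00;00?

Complete 10-minute blocks: 13, each 17982 frames → 233766.
Remaining 5 whole minutes in the current block: 1800 + 4 × 1798 = 8992 frames.
Within the current minute: 50 × 30 + 9 − 2 = 1507 (labels ;00/;01 skipped at this minute). Total = 233766 + 8992 + 1507 = 244265.

244265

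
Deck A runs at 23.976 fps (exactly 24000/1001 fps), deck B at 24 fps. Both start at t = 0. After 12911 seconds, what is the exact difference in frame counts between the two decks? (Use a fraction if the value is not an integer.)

309864/1001 frames

A emits 24000/1001 × 12911 = 309864000/1001 frames; B emits 24 × 12911 = 309864.
Difference = 309864/1001 frames (≈ 309.5544); B is ahead of A.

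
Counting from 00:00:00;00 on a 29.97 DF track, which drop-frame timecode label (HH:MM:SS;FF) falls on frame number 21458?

Ten DF minutes hold 17982 frames, so frame 21458 lies in block 1 (frames 17982–35963) with 3476 frames into that block.
The block's first minute is 1800 frames and the rest 1798 each; 3476 frames reaches minute 1, so 1 × 18 + 1 × 2 = 20 labels have been skipped so far.
Adding those back, label number 21458 + 20 = 21478 at 30 labels/s is 715 s + 28 f = 0 h 11 min 55 s frame 28, i.e. 00:11:55;28.

00:11:55;28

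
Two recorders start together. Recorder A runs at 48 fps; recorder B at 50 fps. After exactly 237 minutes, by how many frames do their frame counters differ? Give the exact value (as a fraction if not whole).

237 min = 14220 s.
A emits 48 × 14220 = 682560 frames; B emits 50 × 14220 = 711000.
Difference = 28440 frames; B is ahead of A.

28440 frames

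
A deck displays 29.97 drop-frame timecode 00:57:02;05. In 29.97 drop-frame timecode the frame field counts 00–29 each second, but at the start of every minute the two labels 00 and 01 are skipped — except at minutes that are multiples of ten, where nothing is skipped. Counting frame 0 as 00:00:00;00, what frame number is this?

As if non-drop at 30 labels/s: (0 × 3600 + 57 × 60 + 2) × 30 + 5 = 102665.
Minute boundaries passed: 57; those not divisible by 10: 57 − 5 = 52; dropped labels = 2 × 52 = 104.
Actual frame index = 102665 − 104 = 102561.

102561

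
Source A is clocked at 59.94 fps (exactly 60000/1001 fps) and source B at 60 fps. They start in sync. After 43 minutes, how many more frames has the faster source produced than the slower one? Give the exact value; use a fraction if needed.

154800/1001 frames

43 min = 2580 s.
A emits 60000/1001 × 2580 = 154800000/1001 frames; B emits 60 × 2580 = 154800.
Difference = 154800/1001 frames (≈ 154.6454); B is ahead of A.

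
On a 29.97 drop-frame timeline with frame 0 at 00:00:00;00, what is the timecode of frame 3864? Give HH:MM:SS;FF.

00:02:08;28

Ten DF minutes hold 17982 frames, so frame 3864 lies in block 0 (frames 0–17981) with 3864 frames into that block.
The block's first minute is 1800 frames and the rest 1798 each; 3864 frames reaches minute 2, so 0 × 18 + 2 × 2 = 4 labels have been skipped so far.
Adding those back, label number 3864 + 4 = 3868 at 30 labels/s is 128 s + 28 f = 0 h 2 min 8 s frame 28, i.e. 00:02:08;28.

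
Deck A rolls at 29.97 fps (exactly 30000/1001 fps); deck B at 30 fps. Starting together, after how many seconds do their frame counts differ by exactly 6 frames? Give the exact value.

The gap grows by |30 − 30000/1001| = 30/1001 frames per second.
Time for a 6-frame gap: 6 ÷ (30/1001) = 200.2 s.

200.2 seconds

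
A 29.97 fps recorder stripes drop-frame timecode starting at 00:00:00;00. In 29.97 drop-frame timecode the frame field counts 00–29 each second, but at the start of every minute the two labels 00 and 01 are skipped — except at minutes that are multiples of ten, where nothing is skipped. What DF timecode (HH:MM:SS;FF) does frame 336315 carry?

03:07:01;23

Ten DF minutes hold 17982 frames, so frame 336315 lies in block 18 (frames 323676–341657) with 12639 frames into that block.
The block's first minute is 1800 frames and the rest 1798 each; 12639 frames reaches minute 7, so 18 × 18 + 7 × 2 = 338 labels have been skipped so far.
Adding those back, label number 336315 + 338 = 336653 at 30 labels/s is 11221 s + 23 f = 3 h 7 min 1 s frame 23, i.e. 03:07:01;23.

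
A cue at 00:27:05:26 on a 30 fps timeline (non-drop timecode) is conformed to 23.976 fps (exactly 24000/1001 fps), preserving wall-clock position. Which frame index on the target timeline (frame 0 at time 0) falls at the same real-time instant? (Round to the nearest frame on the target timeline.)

Source frame index: (0×3600 + 27×60 + 5) × 30 + 26 = 48776.
Real time: 48776 / (30) = 24388/15 s.
Target frame: (24388/15) × (24000/1001) = 428800/11 ≈ 38981.818 → 38982.

frame 38982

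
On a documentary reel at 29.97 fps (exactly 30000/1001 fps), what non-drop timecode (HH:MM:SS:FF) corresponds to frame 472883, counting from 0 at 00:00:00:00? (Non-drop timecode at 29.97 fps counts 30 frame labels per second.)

04:22:42:23

472883 ÷ 30 = 15762 full seconds, remainder 23 frames.
15762 s = 4 h 22 min 42 s.
Timecode: 04:22:42:23.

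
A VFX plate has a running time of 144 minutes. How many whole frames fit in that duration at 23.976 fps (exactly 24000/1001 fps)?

207152 frames

144 min = 8640 s.
Frames = 8640 × 24000/1001 = 207360000/1001 ≈ 207152.8472.
Complete frames: 207152.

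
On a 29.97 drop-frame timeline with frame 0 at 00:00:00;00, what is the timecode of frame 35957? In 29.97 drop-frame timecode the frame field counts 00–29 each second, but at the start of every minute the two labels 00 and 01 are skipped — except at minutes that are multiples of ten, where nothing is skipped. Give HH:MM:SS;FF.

Ten DF minutes hold 17982 frames, so frame 35957 lies in block 1 (frames 17982–35963) with 17975 frames into that block.
The block's first minute is 1800 frames and the rest 1798 each; 17975 frames reaches minute 9, so 1 × 18 + 9 × 2 = 36 labels have been skipped so far.
Adding those back, label number 35957 + 36 = 35993 at 30 labels/s is 1199 s + 23 f = 0 h 19 min 59 s frame 23, i.e. 00:19:59;23.

00:19:59;23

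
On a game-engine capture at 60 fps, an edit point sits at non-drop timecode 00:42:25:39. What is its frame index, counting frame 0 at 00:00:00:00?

Total seconds to the label: (0 × 3600 + 42 × 60 + 25) = 2545.
Frame index = 2545 × 60 + 39 = 152739.

152739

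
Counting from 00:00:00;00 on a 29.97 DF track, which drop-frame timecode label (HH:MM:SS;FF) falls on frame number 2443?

00:01:21;15

Ten DF minutes hold 17982 frames, so frame 2443 lies in block 0 (frames 0–17981) with 2443 frames into that block.
The block's first minute is 1800 frames and the rest 1798 each; 2443 frames reaches minute 1, so 0 × 18 + 1 × 2 = 2 labels have been skipped so far.
Adding those back, label number 2443 + 2 = 2445 at 30 labels/s is 81 s + 15 f = 0 h 1 min 21 s frame 15, i.e. 00:01:21;15.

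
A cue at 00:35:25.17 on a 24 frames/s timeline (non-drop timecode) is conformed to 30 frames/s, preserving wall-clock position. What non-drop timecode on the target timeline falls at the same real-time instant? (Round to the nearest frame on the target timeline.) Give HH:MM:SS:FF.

00:35:25:21

Source frame index: (0×3600 + 35×60 + 25) × 24 + 17 = 51017.
Real time: 51017 / (24) = 51017/24 s.
Target frame: (51017/24) × (30) = 255085/4 ≈ 63771.250 → 63771.
At 30 labels/s: frame 63771 → 00:35:25:21.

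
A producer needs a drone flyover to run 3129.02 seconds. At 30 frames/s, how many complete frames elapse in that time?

93870 frames

Frames = 3129.02 × 30 = 469353/5 ≈ 93870.6000.
Complete frames: 93870.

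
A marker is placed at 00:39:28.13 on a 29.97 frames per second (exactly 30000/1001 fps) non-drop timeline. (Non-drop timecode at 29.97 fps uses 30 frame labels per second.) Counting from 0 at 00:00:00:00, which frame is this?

71053

Total seconds to the label: (0 × 3600 + 39 × 60 + 28) = 2368.
Frame index = 2368 × 30 + 13 = 71053.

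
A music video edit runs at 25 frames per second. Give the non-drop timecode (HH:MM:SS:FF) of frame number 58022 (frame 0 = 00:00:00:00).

58022 ÷ 25 = 2320 full seconds, remainder 22 frames.
2320 s = 0 h 38 min 40 s.
Timecode: 00:38:40:22.

00:38:40:22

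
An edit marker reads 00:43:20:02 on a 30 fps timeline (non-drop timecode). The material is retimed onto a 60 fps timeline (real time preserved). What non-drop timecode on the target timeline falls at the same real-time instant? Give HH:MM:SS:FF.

00:43:20:04

Source frame index: (0×3600 + 43×60 + 20) × 30 + 2 = 78002.
Real time: 78002 / (30) = 39001/15 s.
Target frame: (39001/15) × (60) = 156004.
At 60 labels/s: frame 156004 → 00:43:20:04.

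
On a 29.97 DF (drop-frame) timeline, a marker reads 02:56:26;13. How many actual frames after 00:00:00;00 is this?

As if non-drop at 30 labels/s: (2 × 3600 + 56 × 60 + 26) × 30 + 13 = 317593.
Minute boundaries passed: 176; those not divisible by 10: 176 − 17 = 159; dropped labels = 2 × 159 = 318.
Actual frame index = 317593 − 318 = 317275.

317275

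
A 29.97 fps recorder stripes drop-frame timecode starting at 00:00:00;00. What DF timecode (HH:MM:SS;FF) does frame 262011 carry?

Each 10-minute DF block holds 10 × 60 × 30 − 9 × 2 = 17982 frames. 262011 ÷ 17982 → 14 full blocks, remainder 10263.
Within the partial block the first minute is 1800 frames and each further minute 1798, so 5 further minute boundaries passed. Total skipped labels = 18 × 14 + 2 × 5 = 262.
Non-drop label index = 262011 + 262 = 262273; at 30 labels/s that is 02:25:42:13, i.e. DF 02:25:42;13.

02:25:42;13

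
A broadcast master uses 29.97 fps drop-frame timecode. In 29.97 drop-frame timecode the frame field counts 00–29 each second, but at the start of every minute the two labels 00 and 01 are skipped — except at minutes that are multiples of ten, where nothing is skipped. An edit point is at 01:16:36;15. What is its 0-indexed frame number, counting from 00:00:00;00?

137757

Complete 10-minute blocks: 7, each 17982 frames → 125874.
Remaining 6 whole minutes in the current block: 1800 + 5 × 1798 = 10790 frames.
Within the current minute: 36 × 30 + 15 − 2 = 1093 (labels ;00/;01 skipped at this minute). Total = 125874 + 10790 + 1093 = 137757.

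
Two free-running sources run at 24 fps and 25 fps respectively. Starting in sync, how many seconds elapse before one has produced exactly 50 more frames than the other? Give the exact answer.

The gap grows by |25 − 24| = 1 frame per second.
Time for a 50-frame gap: 50 ÷ (1) = 50 s.

50 seconds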